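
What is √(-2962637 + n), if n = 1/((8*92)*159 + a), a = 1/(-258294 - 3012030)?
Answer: I*√143444699088314254852861361/6958298105 ≈ 1721.2*I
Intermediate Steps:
a = -1/3270324 (a = 1/(-3270324) = -1/3270324 ≈ -3.0578e-7)
n = 3270324/382706395775 (n = 1/((8*92)*159 - 1/3270324) = 1/(736*159 - 1/3270324) = 1/(117024 - 1/3270324) = 1/(382706395775/3270324) = 3270324/382706395775 ≈ 8.5452e-6)
√(-2962637 + n) = √(-2962637 + 3270324/382706395775) = √(-1133820128256388351/382706395775) = I*√143444699088314254852861361/6958298105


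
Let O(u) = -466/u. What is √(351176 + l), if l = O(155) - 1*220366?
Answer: 34*√2718545/155 ≈ 361.67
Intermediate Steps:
l = -34157196/155 (l = -466/155 - 1*220366 = -466*1/155 - 220366 = -466/155 - 220366 = -34157196/155 ≈ -2.2037e+5)
√(351176 + l) = √(351176 - 34157196/155) = √(20275084/155) = 34*√2718545/155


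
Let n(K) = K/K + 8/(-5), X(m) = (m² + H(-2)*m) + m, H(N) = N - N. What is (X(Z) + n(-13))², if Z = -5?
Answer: 9409/25 ≈ 376.36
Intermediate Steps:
H(N) = 0
X(m) = m + m² (X(m) = (m² + 0*m) + m = (m² + 0) + m = m² + m = m + m²)
n(K) = -⅗ (n(K) = 1 + 8*(-⅕) = 1 - 8/5 = -⅗)
(X(Z) + n(-13))² = (-5*(1 - 5) - ⅗)² = (-5*(-4) - ⅗)² = (20 - ⅗)² = (97/5)² = 9409/25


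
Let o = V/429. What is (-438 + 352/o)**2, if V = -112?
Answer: 156350016/49 ≈ 3.1908e+6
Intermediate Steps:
o = -112/429 ≈ -0.26107
(-438 + 352/o)**2 = (-438 + 352/(-112/429))**2 = (-438 + 352*(-429/112))**2 = (-438 - 9438/7)**2 = (-12504/7)**2 = 156350016/49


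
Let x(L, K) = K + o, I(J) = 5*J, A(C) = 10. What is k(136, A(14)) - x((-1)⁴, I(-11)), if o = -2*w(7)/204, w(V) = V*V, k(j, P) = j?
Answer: 19531/102 ≈ 191.48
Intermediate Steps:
w(V) = V²
o = -49/102 (o = -2*7²/204 = -2*49*(1/204) = -98*1/204 = -49/102 ≈ -0.48039)
x(L, K) = -49/102 + K (x(L, K) = K - 49/102 = -49/102 + K)
k(136, A(14)) - x((-1)⁴, I(-11)) = 136 - (-49/102 + 5*(-11)) = 136 - (-49/102 - 55) = 136 - 1*(-5659/102) = 136 + 5659/102 = 19531/102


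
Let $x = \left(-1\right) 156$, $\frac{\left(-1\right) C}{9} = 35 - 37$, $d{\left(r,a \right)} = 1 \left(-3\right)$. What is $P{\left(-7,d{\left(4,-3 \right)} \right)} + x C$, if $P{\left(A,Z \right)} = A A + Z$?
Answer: $-2762$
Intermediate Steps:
$d{\left(r,a \right)} = -3$
$P{\left(A,Z \right)} = Z + A^{2}$ ($P{\left(A,Z \right)} = A^{2} + Z = Z + A^{2}$)
$C = 18$ ($C = - 9 \left(35 - 37\right) = \left(-9\right) \left(-2\right) = 18$)
$x = -156$
$P{\left(-7,d{\left(4,-3 \right)} \right)} + x C = \left(-3 + \left(-7\right)^{2}\right) - 2808 = \left(-3 + 49\right) - 2808 = 46 - 2808 = -2762$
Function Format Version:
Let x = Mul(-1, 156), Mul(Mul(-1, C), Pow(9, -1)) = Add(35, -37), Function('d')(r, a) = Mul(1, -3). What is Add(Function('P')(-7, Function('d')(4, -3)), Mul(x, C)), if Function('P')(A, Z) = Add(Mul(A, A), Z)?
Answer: -2762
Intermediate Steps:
Function('d')(r, a) = -3
Function('P')(A, Z) = Add(Z, Pow(A, 2)) (Function('P')(A, Z) = Add(Pow(A, 2), Z) = Add(Z, Pow(A, 2)))
C = 18 (C = Mul(-9, Add(35, -37)) = Mul(-9, -2) = 18)
x = -156
Add(Function('P')(-7, Function('d')(4, -3)), Mul(x, C)) = Add(Add(-3, Pow(-7, 2)), Mul(-156, 18)) = Add(Add(-3, 49), -2808) = Add(46, -2808) = -2762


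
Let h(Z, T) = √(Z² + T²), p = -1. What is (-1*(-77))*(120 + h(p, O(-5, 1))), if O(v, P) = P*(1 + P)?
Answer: 9240 + 77*√5 ≈ 9412.2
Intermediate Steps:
h(Z, T) = √(T² + Z²)
(-1*(-77))*(120 + h(p, O(-5, 1))) = (-1*(-77))*(120 + √((1*(1 + 1))² + (-1)²)) = 77*(120 + √((1*2)² + 1)) = 77*(120 + √(2² + 1)) = 77*(120 + √(4 + 1)) = 77*(120 + √5) = 9240 + 77*√5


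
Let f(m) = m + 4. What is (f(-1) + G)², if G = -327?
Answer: 104976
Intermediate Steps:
f(m) = 4 + m
(f(-1) + G)² = ((4 - 1) - 327)² = (3 - 327)² = (-324)² = 104976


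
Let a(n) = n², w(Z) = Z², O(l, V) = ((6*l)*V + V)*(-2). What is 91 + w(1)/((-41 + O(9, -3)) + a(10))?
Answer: 35400/389 ≈ 91.003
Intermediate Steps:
O(l, V) = -2*V - 12*V*l (O(l, V) = (6*V*l + V)*(-2) = (V + 6*V*l)*(-2) = -2*V - 12*V*l)
91 + w(1)/((-41 + O(9, -3)) + a(10)) = 91 + 1²/((-41 - 2*(-3)*(1 + 6*9)) + 10²) = 91 + 1/((-41 - 2*(-3)*(1 + 54)) + 100) = 91 + 1/((-41 - 2*(-3)*55) + 100) = 91 + 1/((-41 + 330) + 100) = 91 + 1/(289 + 100) = 91 + 1/389 = 35400/389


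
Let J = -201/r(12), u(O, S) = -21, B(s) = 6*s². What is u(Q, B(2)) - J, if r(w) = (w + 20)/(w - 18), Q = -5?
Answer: -939/16 ≈ -58.688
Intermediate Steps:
r(w) = (20 + w)/(-18 + w)
J = 603/16 (J = -201*(-18 + 12)/(20 + 12) = -201/(32/(-6)) = -201/((-⅙*32)) = -201/(-16/3) = -201*(-3/16) = 603/16 ≈ 37.688)
u(Q, B(2)) - J = -21 - 1*603/16 = -21 - 603/16 = -939/16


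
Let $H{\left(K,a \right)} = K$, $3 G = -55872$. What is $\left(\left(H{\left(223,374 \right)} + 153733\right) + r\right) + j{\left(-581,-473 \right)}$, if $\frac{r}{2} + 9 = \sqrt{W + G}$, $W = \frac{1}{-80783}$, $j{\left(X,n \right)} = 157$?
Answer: $154095 + \frac{2 i \sqrt{121538232970319}}{80783} \approx 1.541 \cdot 10^{5} + 272.94 i$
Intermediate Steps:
$G = -18624$ ($G = \frac{1}{3} \left(-55872\right) = -18624$)
$W = - \frac{1}{80783} \approx -1.2379 \cdot 10^{-5}$
$r = -18 + \frac{2 i \sqrt{121538232970319}}{80783}$ ($r = -18 + 2 \sqrt{- \frac{1}{80783} - 18624} = -18 + 2 \sqrt{- \frac{1504502593}{80783}} = -18 + 2 \frac{i \sqrt{121538232970319}}{80783} = -18 + \frac{2 i \sqrt{121538232970319}}{80783} \approx -18.0 + 272.94 i$)
$\left(\left(H{\left(223,374 \right)} + 153733\right) + r\right) + j{\left(-581,-473 \right)} = \left(\left(223 + 153733\right) - \left(18 - \frac{2 i \sqrt{121538232970319}}{80783}\right)\right) + 157 = \left(153956 - \left(18 - \frac{2 i \sqrt{121538232970319}}{80783}\right)\right) + 157 = \left(153938 + \frac{2 i \sqrt{121538232970319}}{80783}\right) + 157 = 154095 + \frac{2 i \sqrt{121538232970319}}{80783}$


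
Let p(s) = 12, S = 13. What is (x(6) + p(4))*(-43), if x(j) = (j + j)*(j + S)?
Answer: -10320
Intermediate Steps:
x(j) = 2*j*(13 + j) (x(j) = (j + j)*(j + 13) = (2*j)*(13 + j) = 2*j*(13 + j))
(x(6) + p(4))*(-43) = (2*6*(13 + 6) + 12)*(-43) = (2*6*19 + 12)*(-43) = (228 + 12)*(-43) = 240*(-43) = -10320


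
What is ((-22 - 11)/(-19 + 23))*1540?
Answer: -12705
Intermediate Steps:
((-22 - 11)/(-19 + 23))*1540 = -33/4*1540 = -12705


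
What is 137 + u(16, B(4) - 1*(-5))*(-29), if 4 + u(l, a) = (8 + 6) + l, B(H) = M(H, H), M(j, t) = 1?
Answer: -617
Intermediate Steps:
B(H) = 1
u(l, a) = 10 + l (u(l, a) = -4 + ((8 + 6) + l) = -4 + (14 + l) = 10 + l)
137 + u(16, B(4) - 1*(-5))*(-29) = 137 + (10 + 16)*(-29) = 137 + 26*(-29) = 137 - 754 = -617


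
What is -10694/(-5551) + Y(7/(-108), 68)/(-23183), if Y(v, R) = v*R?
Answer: 6694473623/3474598491 ≈ 1.9267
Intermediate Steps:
Y(v, R) = R*v
-10694/(-5551) + Y(7/(-108), 68)/(-23183) = -10694/(-5551) + (68*(7/(-108)))/(-23183) = -10694*(-1/5551) + (68*(7*(-1/108)))*(-1/23183) = 10694/5551 + (68*(-7/108))*(-1/23183) = 10694/5551 - 119/27*(-1/23183) = 10694/5551 + 119/625941 = 6694473623/3474598491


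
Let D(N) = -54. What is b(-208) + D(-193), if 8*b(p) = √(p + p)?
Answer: -54 + I*√26/2 ≈ -54.0 + 2.5495*I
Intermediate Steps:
b(p) = √2*√p/8 (b(p) = √(p + p)/8 = √(2*p)/8 = (√2*√p)/8 = √2*√p/8)
b(-208) + D(-193) = √2*√(-208)/8 - 54 = √2*(4*I*√13)/8 - 54 = I*√26/2 - 54 = -54 + I*√26/2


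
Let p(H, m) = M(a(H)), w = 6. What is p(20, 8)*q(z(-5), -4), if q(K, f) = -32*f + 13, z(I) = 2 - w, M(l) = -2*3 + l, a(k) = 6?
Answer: 0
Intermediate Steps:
M(l) = -6 + l
p(H, m) = 0 (p(H, m) = -6 + 6 = 0)
z(I) = -4 (z(I) = 2 - 1*6 = 2 - 6 = -4)
q(K, f) = 13 - 32*f
p(20, 8)*q(z(-5), -4) = 0*(13 - 32*(-4)) = 0*(13 + 128) = 0*141 = 0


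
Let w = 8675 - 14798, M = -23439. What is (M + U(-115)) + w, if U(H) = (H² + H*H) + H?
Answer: -3227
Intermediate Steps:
w = -6123
U(H) = H + 2*H² (U(H) = (H² + H²) + H = 2*H² + H = H + 2*H²)
(M + U(-115)) + w = (-23439 - 115*(1 + 2*(-115))) - 6123 = (-23439 - 115*(1 - 230)) - 6123 = (-23439 - 115*(-229)) - 6123 = (-23439 + 26335) - 6123 = 2896 - 6123 = -3227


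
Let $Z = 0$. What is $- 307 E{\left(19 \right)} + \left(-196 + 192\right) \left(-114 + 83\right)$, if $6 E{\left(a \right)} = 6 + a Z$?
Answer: $-183$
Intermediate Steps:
$E{\left(a \right)} = 1$ ($E{\left(a \right)} = \frac{6 + a 0}{6} = \frac{6 + 0}{6} = \frac{1}{6} \cdot 6 = 1$)
$- 307 E{\left(19 \right)} + \left(-196 + 192\right) \left(-114 + 83\right) = \left(-307\right) 1 + \left(-196 + 192\right) \left(-114 + 83\right) = -307 - -124 = -307 + 124 = -183$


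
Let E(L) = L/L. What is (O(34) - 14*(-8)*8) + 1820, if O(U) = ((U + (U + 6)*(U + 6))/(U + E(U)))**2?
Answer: 5997056/1225 ≈ 4895.6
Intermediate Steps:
E(L) = 1
O(U) = (U + (6 + U)**2)**2/(1 + U)**2 (O(U) = ((U + (U + 6)*(U + 6))/(U + 1))**2 = ((U + (6 + U)*(6 + U))/(1 + U))**2 = ((U + (6 + U)**2)/(1 + U))**2 = (U + (6 + U)**2)**2/(1 + U)**2)
(O(34) - 14*(-8)*8) + 1820 = ((34 + (6 + 34)**2)**2/(1 + 34)**2 - 14*(-8)*8) + 1820 = ((34 + 40**2)**2/35**2 + 112*8) + 1820 = ((34 + 1600)**2/1225 + 896) + 1820 = ((1/1225)*1634**2 + 896) + 1820 = ((1/1225)*2669956 + 896) + 1820 = (2669956/1225 + 896) + 1820 = 3767556/1225 + 1820 = 5997056/1225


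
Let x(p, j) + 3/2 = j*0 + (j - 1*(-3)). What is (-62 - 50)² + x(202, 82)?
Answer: 25255/2 ≈ 12628.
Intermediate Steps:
x(p, j) = 3/2 + j (x(p, j) = -3/2 + (j*0 + (j - 1*(-3))) = -3/2 + (0 + (j + 3)) = -3/2 + (0 + (3 + j)) = -3/2 + (3 + j) = 3/2 + j)
(-62 - 50)² + x(202, 82) = (-62 - 50)² + (3/2 + 82) = (-112)² + 167/2 = 12544 + 167/2 = 25255/2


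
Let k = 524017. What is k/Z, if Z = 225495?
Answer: 524017/225495 ≈ 2.3239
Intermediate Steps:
k/Z = 524017/225495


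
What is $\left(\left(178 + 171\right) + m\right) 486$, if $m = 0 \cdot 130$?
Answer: $169614$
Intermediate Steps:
$m = 0$
$\left(\left(178 + 171\right) + m\right) 486 = \left(\left(178 + 171\right) + 0\right) 486 = \left(349 + 0\right) 486 = 349 \cdot 486 = 169614$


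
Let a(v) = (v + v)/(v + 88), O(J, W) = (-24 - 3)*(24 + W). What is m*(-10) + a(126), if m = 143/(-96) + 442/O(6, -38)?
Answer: 1417319/323568 ≈ 4.3803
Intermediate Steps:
O(J, W) = -648 - 27*W (O(J, W) = -27*(24 + W) = -648 - 27*W)
a(v) = 2*v/(88 + v) (a(v) = (2*v)/(88 + v) = 2*v/(88 + v))
m = -1937/6048 (m = 143/(-96) + 442/(-648 - 27*(-38)) = 143*(-1/96) + 442/(-648 + 1026) = -143/96 + 442/378 = -143/96 + 442*(1/378) = -143/96 + 221/189 = -1937/6048 ≈ -0.32027)
m*(-10) + a(126) = -1937/6048*(-10) + 2*126/(88 + 126) = 9685/3024 + 2*126/214 = 9685/3024 + 2*126*(1/214) = 9685/3024 + 126/107 = 1417319/323568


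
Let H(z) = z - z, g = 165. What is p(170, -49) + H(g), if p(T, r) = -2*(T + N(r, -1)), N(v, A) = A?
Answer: -338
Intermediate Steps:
p(T, r) = 2 - 2*T (p(T, r) = -2*(T - 1) = -2*(-1 + T) = 2 - 2*T)
H(z) = 0
p(170, -49) + H(g) = (2 - 2*170) + 0 = (2 - 340) + 0 = -338 + 0 = -338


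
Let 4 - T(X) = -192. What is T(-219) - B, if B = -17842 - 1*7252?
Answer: 25290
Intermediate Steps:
T(X) = 196 (T(X) = 4 - 1*(-192) = 4 + 192 = 196)
B = -25094 (B = -17842 - 7252 = -25094)
T(-219) - B = 196 - 1*(-25094) = 196 + 25094 = 25290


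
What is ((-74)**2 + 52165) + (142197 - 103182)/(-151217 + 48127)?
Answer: 1188434335/20618 ≈ 57641.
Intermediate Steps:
((-74)**2 + 52165) + (142197 - 103182)/(-151217 + 48127) = (5476 + 52165) + 39015/(-103090) = 57641 + 39015*(-1/103090) = 57641 - 7803/20618 = 1188434335/20618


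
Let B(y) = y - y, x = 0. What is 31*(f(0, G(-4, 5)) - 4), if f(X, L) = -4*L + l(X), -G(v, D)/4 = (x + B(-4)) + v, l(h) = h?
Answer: -2108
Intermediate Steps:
B(y) = 0
G(v, D) = -4*v (G(v, D) = -4*((0 + 0) + v) = -4*(0 + v) = -4*v)
f(X, L) = X - 4*L (f(X, L) = -4*L + X = X - 4*L)
31*(f(0, G(-4, 5)) - 4) = 31*((0 - (-16)*(-4)) - 4) = 31*((0 - 4*16) - 4) = 31*((0 - 64) - 4) = 31*(-64 - 4) = 31*(-68) = -2108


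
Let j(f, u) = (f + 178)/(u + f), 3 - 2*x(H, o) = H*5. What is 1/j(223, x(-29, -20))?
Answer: 297/401 ≈ 0.74065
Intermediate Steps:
x(H, o) = 3/2 - 5*H/2 (x(H, o) = 3/2 - H*5/2 = 3/2 - 5*H/2)
j(f, u) = (178 + f)/(f + u)
1/j(223, x(-29, -20)) = 1/((178 + 223)/(223 + (3/2 - 5/2*(-29)))) = 1/(401/(223 + (3/2 + 145/2))) = 1/(401/(223 + 74)) = 1/(401/297) = 297/401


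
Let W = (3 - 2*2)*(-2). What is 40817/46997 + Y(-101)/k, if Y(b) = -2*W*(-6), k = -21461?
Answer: 874845709/1008602617 ≈ 0.86738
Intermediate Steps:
W = 2 (W = (3 - 4)*(-2) = -1*(-2) = 2)
Y(b) = 24 (Y(b) = -2*2*(-6) = -4*(-6) = 24)
40817/46997 + Y(-101)/k = 40817/46997 + 24/(-21461) = 40817*(1/46997) + 24*(-1/21461) = 40817/46997 - 24/21461 = 874845709/1008602617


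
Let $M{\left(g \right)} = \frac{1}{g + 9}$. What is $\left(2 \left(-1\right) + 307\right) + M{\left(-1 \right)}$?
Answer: $\frac{2441}{8} \approx 305.13$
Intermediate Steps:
$M{\left(g \right)} = \frac{1}{9 + g}$
$\left(2 \left(-1\right) + 307\right) + M{\left(-1 \right)} = \left(2 \left(-1\right) + 307\right) + \frac{1}{9 - 1} = \left(-2 + 307\right) + \frac{1}{8} = 305 + \frac{1}{8} = \frac{2441}{8}$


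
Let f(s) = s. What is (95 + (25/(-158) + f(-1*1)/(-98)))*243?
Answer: 89222796/3871 ≈ 23049.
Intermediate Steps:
(95 + (25/(-158) + f(-1*1)/(-98)))*243 = (95 + (25/(-158) - 1*1/(-98)))*243 = (95 + (25*(-1/158) - 1*(-1/98)))*243 = (95 + (-25/158 + 1/98))*243 = (95 - 573/3871)*243 = (367172/3871)*243 = 89222796/3871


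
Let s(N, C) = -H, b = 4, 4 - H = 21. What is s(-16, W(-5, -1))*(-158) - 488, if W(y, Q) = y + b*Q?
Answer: -3174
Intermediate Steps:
H = -17 (H = 4 - 1*21 = 4 - 21 = -17)
W(y, Q) = y + 4*Q
s(N, C) = 17 (s(N, C) = -1*(-17) = 17)
s(-16, W(-5, -1))*(-158) - 488 = 17*(-158) - 488 = -2686 - 488 = -3174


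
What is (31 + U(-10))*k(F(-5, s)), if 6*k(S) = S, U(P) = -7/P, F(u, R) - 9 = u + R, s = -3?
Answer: 317/60 ≈ 5.2833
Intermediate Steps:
F(u, R) = 9 + R + u (F(u, R) = 9 + (u + R) = 9 + (R + u) = 9 + R + u)
k(S) = S/6
(31 + U(-10))*k(F(-5, s)) = (31 - 7/(-10))*((9 - 3 - 5)/6) = (31 - 7*(-⅒))*((⅙)*1) = (31 + 7/10)*(⅙) = (317/10)*(⅙) = 317/60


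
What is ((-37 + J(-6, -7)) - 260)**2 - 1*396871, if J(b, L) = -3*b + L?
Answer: -315075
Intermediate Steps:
J(b, L) = L - 3*b
((-37 + J(-6, -7)) - 260)**2 - 1*396871 = ((-37 + (-7 - 3*(-6))) - 260)**2 - 1*396871 = ((-37 + (-7 + 18)) - 260)**2 - 396871 = ((-37 + 11) - 260)**2 - 396871 = (-26 - 260)**2 - 396871 = (-286)**2 - 396871 = 81796 - 396871 = -315075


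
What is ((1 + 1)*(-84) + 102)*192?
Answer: -12672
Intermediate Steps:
((1 + 1)*(-84) + 102)*192 = (2*(-84) + 102)*192 = (-168 + 102)*192 = -66*192 = -12672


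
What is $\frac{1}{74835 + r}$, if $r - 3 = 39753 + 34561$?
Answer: $\frac{1}{149152} \approx 6.7046 \cdot 10^{-6}$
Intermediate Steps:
$r = 74317$ ($r = 3 + \left(39753 + 34561\right) = 3 + 74314 = 74317$)
$\frac{1}{74835 + r} = \frac{1}{74835 + 74317} = \frac{1}{149152}$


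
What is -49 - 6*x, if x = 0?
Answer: -49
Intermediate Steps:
-49 - 6*x = -49 - 6*0 = -49 + 0 = -49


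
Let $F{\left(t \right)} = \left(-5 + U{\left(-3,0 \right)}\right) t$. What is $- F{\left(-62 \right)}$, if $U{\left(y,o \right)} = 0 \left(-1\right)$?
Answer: $-310$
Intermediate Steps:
$U{\left(y,o \right)} = 0$
$F{\left(t \right)} = - 5 t$ ($F{\left(t \right)} = \left(-5 + 0\right) t = - 5 t$)
$- F{\left(-62 \right)} = - \left(-5\right) \left(-62\right) = \left(-1\right) 310 = -310$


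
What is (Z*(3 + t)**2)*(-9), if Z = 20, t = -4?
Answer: -180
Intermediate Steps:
(Z*(3 + t)**2)*(-9) = (20*(3 - 4)**2)*(-9) = (20*(-1)**2)*(-9) = (20*1)*(-9) = 20*(-9) = -180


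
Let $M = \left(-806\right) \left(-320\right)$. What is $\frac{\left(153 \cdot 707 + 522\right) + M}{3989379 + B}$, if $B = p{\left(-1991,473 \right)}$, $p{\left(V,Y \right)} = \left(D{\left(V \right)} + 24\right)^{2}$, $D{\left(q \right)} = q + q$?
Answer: $\frac{366613}{19655143} \approx 0.018652$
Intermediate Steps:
$D{\left(q \right)} = 2 q$
$p{\left(V,Y \right)} = \left(24 + 2 V\right)^{2}$ ($p{\left(V,Y \right)} = \left(2 V + 24\right)^{2} = \left(24 + 2 V\right)^{2}$)
$M = 257920$
$B = 15665764$ ($B = 4 \left(12 - 1991\right)^{2} = 4 \left(-1979\right)^{2} = 4 \cdot 3916441 = 15665764$)
$\frac{\left(153 \cdot 707 + 522\right) + M}{3989379 + B} = \frac{\left(153 \cdot 707 + 522\right) + 257920}{3989379 + 15665764} = \frac{\left(108171 + 522\right) + 257920}{19655143} = \left(108693 + 257920\right) \frac{1}{19655143} = 366613 \cdot \frac{1}{19655143} = \frac{366613}{19655143}$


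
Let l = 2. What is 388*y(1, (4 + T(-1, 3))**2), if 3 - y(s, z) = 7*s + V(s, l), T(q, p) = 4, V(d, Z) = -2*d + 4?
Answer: -2328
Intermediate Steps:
V(d, Z) = 4 - 2*d
y(s, z) = -1 - 5*s (y(s, z) = 3 - (7*s + (4 - 2*s)) = 3 - (4 + 5*s) = 3 + (-4 - 5*s) = -1 - 5*s)
388*y(1, (4 + T(-1, 3))**2) = 388*(-1 - 5*1) = 388*(-1 - 5) = 388*(-6) = -2328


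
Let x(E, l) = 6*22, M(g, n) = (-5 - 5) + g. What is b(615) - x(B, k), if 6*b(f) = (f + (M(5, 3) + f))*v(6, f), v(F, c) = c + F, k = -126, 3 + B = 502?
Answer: 253311/2 ≈ 1.2666e+5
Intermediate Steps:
B = 499 (B = -3 + 502 = 499)
M(g, n) = -10 + g
x(E, l) = 132
v(F, c) = F + c
b(f) = (-5 + 2*f)*(6 + f)/6 (b(f) = ((f + ((-10 + 5) + f))*(6 + f))/6 = ((f + (-5 + f))*(6 + f))/6 = ((-5 + 2*f)*(6 + f))/6 = (-5 + 2*f)*(6 + f)/6)
b(615) - x(B, k) = (-5 + 2*615)*(6 + 615)/6 - 1*132 = (1/6)*(-5 + 1230)*621 - 132 = (1/6)*1225*621 - 132 = 253575/2 - 132 = 253311/2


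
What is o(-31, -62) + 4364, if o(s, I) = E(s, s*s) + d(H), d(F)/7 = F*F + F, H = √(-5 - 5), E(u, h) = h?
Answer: 5255 + 7*I*√10 ≈ 5255.0 + 22.136*I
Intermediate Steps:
H = I*√10 (H = √(-10) = I*√10 ≈ 3.1623*I)
d(F) = 7*F + 7*F² (d(F) = 7*(F*F + F) = 7*(F² + F) = 7*(F + F²) = 7*F + 7*F²)
o(s, I) = s² + 7*I*√10*(1 + I*√10) (o(s, I) = s*s + 7*(I*√10)*(1 + I*√10) = s² + 7*I*√10*(1 + I*√10))
o(-31, -62) + 4364 = (-70 + (-31)² + 7*I*√10) + 4364 = (-70 + 961 + 7*I*√10) + 4364 = (891 + 7*I*√10) + 4364 = 5255 + 7*I*√10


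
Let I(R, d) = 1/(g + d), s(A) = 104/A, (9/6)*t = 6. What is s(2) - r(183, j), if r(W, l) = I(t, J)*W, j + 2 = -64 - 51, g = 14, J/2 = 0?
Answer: 545/14 ≈ 38.929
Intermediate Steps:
t = 4 (t = (⅔)*6 = 4)
J = 0 (J = 2*0 = 0)
j = -117 (j = -2 + (-64 - 51) = -2 - 115 = -117)
I(R, d) = 1/(14 + d)
r(W, l) = W/14 (r(W, l) = W/(14 + 0) = W/14)
s(2) - r(183, j) = 104/2 - 183/14 = 104*(½) - 1*183/14 = 52 - 183/14 = 545/14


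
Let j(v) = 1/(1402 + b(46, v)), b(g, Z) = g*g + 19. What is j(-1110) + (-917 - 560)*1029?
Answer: -5375649320/3537 ≈ -1.5198e+6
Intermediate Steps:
b(g, Z) = 19 + g² (b(g, Z) = g² + 19 = 19 + g²)
j(v) = 1/3537 (j(v) = 1/(1402 + (19 + 46²)) = 1/(1402 + (19 + 2116)) = 1/(1402 + 2135) = 1/3537)
j(-1110) + (-917 - 560)*1029 = 1/3537 + (-917 - 560)*1029 = 1/3537 - 1477*1029 = 1/3537 - 1519833 = -5375649320/3537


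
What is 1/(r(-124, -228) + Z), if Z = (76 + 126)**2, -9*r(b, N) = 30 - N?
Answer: 3/122326 ≈ 2.4525e-5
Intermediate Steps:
r(b, N) = -10/3 + N/9 (r(b, N) = -(30 - N)/9 = -10/3 + N/9)
Z = 40804 (Z = 202**2 = 40804)
1/(r(-124, -228) + Z) = 1/((-10/3 + (1/9)*(-228)) + 40804) = 1/((-10/3 - 76/3) + 40804) = 1/(-86/3 + 40804) = 1/(122326/3) = 3/122326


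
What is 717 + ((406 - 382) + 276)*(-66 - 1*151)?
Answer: -64383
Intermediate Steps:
717 + ((406 - 382) + 276)*(-66 - 1*151) = 717 + (24 + 276)*(-66 - 151) = 717 + 300*(-217) = 717 - 65100 = -64383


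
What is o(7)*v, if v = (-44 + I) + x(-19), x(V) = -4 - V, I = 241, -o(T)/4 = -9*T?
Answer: 53424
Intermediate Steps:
o(T) = 36*T (o(T) = -(-36)*T = 36*T)
v = 212 (v = (-44 + 241) + (-4 - 1*(-19)) = 197 + (-4 + 19) = 197 + 15 = 212)
o(7)*v = (36*7)*212 = 252*212 = 53424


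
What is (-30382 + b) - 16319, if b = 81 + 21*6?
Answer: -46494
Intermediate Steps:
b = 207 (b = 81 + 126 = 207)
(-30382 + b) - 16319 = (-30382 + 207) - 16319 = -30175 - 16319 = -46494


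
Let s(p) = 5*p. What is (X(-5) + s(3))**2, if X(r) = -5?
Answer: 100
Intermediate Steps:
(X(-5) + s(3))**2 = (-5 + 5*3)**2 = (-5 + 15)**2 = 10**2 = 100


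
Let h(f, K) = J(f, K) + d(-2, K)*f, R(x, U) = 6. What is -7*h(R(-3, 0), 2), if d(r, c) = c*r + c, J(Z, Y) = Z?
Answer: 42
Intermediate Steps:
d(r, c) = c + c*r
h(f, K) = f - K*f (h(f, K) = f + (K*(1 - 2))*f = f + (K*(-1))*f = f + (-K)*f = f - K*f)
-7*h(R(-3, 0), 2) = -42*(1 - 1*2) = -42*(1 - 2) = -42*(-1) = -7*(-6) = 42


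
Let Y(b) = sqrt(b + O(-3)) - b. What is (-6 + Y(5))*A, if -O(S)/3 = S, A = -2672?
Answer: 29392 - 2672*sqrt(14) ≈ 19394.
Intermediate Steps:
O(S) = -3*S
Y(b) = sqrt(9 + b) - b (Y(b) = sqrt(b - 3*(-3)) - b = sqrt(b + 9) - b = sqrt(9 + b) - b)
(-6 + Y(5))*A = (-6 + (sqrt(9 + 5) - 1*5))*(-2672) = (-6 + (sqrt(14) - 5))*(-2672) = (-6 + (-5 + sqrt(14)))*(-2672) = (-11 + sqrt(14))*(-2672) = 29392 - 2672*sqrt(14)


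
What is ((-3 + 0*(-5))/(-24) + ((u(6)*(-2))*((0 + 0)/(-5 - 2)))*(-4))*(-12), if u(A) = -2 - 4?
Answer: -3/2 ≈ -1.5000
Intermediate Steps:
u(A) = -6
((-3 + 0*(-5))/(-24) + ((u(6)*(-2))*((0 + 0)/(-5 - 2)))*(-4))*(-12) = ((-3 + 0*(-5))/(-24) + ((-6*(-2))*((0 + 0)/(-5 - 2)))*(-4))*(-12) = ((-3 + 0)*(-1/24) + (12*(0/(-7)))*(-4))*(-12) = (-3*(-1/24) + (12*(0*(-1/7)))*(-4))*(-12) = (1/8 + (12*0)*(-4))*(-12) = (1/8 + 0*(-4))*(-12) = (1/8 + 0)*(-12) = (1/8)*(-12) = -3/2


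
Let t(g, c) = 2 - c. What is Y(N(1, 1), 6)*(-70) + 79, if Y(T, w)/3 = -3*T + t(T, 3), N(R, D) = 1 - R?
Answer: 289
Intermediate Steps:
Y(T, w) = -3 - 9*T (Y(T, w) = 3*(-3*T + (2 - 1*3)) = 3*(-3*T + (2 - 3)) = 3*(-3*T - 1) = 3*(-1 - 3*T) = -3 - 9*T)
Y(N(1, 1), 6)*(-70) + 79 = (-3 - 9*(1 - 1*1))*(-70) + 79 = (-3 - 9*(1 - 1))*(-70) + 79 = (-3 - 9*0)*(-70) + 79 = (-3 + 0)*(-70) + 79 = -3*(-70) + 79 = 210 + 79 = 289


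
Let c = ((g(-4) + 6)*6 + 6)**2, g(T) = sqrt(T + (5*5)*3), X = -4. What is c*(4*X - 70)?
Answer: -371520 - 43344*sqrt(71) ≈ -7.3674e+5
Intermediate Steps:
g(T) = sqrt(75 + T) (g(T) = sqrt(T + 25*3) = sqrt(T + 75) = sqrt(75 + T))
c = (42 + 6*sqrt(71))**2 (c = ((sqrt(75 - 4) + 6)*6 + 6)**2 = ((sqrt(71) + 6)*6 + 6)**2 = ((6 + sqrt(71))*6 + 6)**2 = ((36 + 6*sqrt(71)) + 6)**2 = (42 + 6*sqrt(71))**2 ≈ 8566.8)
c*(4*X - 70) = (4320 + 504*sqrt(71))*(4*(-4) - 70) = (4320 + 504*sqrt(71))*(-16 - 70) = (4320 + 504*sqrt(71))*(-86) = -371520 - 43344*sqrt(71)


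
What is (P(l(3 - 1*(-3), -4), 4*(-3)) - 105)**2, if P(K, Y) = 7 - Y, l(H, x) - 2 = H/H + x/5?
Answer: 7396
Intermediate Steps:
l(H, x) = 3 + x/5 (l(H, x) = 2 + (H/H + x/5) = 2 + (1 + x*(1/5)) = 2 + (1 + x/5) = 3 + x/5)
(P(l(3 - 1*(-3), -4), 4*(-3)) - 105)**2 = ((7 - 4*(-3)) - 105)**2 = ((7 - 1*(-12)) - 105)**2 = ((7 + 12) - 105)**2 = (19 - 105)**2 = (-86)**2 = 7396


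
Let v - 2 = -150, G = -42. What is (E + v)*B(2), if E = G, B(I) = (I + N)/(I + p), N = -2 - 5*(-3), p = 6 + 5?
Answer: -2850/13 ≈ -219.23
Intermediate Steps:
p = 11
N = 13 (N = -2 + 15 = 13)
v = -148 (v = 2 - 150 = -148)
B(I) = (13 + I)/(11 + I) (B(I) = (I + 13)/(I + 11) = (13 + I)/(11 + I))
E = -42
(E + v)*B(2) = (-42 - 148)*((13 + 2)/(11 + 2)) = -190*15/13 = -2850/13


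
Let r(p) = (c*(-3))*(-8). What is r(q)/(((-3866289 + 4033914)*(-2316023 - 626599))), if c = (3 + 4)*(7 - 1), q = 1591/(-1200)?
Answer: -56/27403167375 ≈ -2.0436e-9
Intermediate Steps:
q = -1591/1200 (q = 1591*(-1/1200) = -1591/1200 ≈ -1.3258)
c = 42 (c = 7*6 = 42)
r(p) = 1008 (r(p) = (42*(-3))*(-8) = -126*(-8) = 1008)
r(q)/(((-3866289 + 4033914)*(-2316023 - 626599))) = 1008/(((-3866289 + 4033914)*(-2316023 - 626599))) = 1008/((167625*(-2942622))) = 1008/(-493257012750) = 1008*(-1/493257012750) = -56/27403167375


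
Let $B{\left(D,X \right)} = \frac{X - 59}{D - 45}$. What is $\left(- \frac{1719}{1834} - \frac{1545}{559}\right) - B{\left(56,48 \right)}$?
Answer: $- \frac{2769245}{1025206} \approx -2.7012$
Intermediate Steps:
$B{\left(D,X \right)} = \frac{-59 + X}{-45 + D}$
$\left(- \frac{1719}{1834} - \frac{1545}{559}\right) - B{\left(56,48 \right)} = \left(- \frac{1719}{1834} - \frac{1545}{559}\right) - \frac{-59 + 48}{-45 + 56} = \left(\left(-1719\right) \frac{1}{1834} - \frac{1545}{559}\right) - \frac{1}{11} \left(-11\right) = \left(- \frac{1719}{1834} - \frac{1545}{559}\right) - \frac{1}{11} \left(-11\right) = - \frac{3794451}{1025206} - -1 = - \frac{3794451}{1025206} + 1 = - \frac{2769245}{1025206}$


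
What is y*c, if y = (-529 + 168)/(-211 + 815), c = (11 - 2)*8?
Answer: -6498/151 ≈ -43.033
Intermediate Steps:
c = 72 (c = 9*8 = 72)
y = -361/604 ≈ -0.59768
y*c = -361/604*72 = -6498/151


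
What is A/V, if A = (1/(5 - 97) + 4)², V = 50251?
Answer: 134689/425324464 ≈ 0.00031667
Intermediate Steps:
A = 134689/8464 (A = (1/(-92) + 4)² = (-1/92 + 4)² = (367/92)² = 134689/8464 ≈ 15.913)
A/V = (134689/8464)/50251 = (134689/8464)*(1/50251) = 134689/425324464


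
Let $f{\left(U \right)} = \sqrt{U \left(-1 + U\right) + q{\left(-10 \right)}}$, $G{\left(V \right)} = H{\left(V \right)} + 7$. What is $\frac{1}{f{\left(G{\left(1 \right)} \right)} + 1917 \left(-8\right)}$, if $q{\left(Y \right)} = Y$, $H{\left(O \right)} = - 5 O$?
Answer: $- \frac{1917}{29399113} - \frac{i \sqrt{2}}{117596452} \approx -6.5206 \cdot 10^{-5} - 1.2026 \cdot 10^{-8} i$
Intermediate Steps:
$G{\left(V \right)} = 7 - 5 V$ ($G{\left(V \right)} = - 5 V + 7 = 7 - 5 V$)
$f{\left(U \right)} = \sqrt{-10 + U \left(-1 + U\right)}$ ($f{\left(U \right)} = \sqrt{U \left(-1 + U\right) - 10} = \sqrt{-10 + U \left(-1 + U\right)}$)
$\frac{1}{f{\left(G{\left(1 \right)} \right)} + 1917 \left(-8\right)} = \frac{1}{\sqrt{-10 + \left(7 - 5\right)^{2} - \left(7 - 5\right)} + 1917 \left(-8\right)} = \frac{1}{\sqrt{-10 + \left(7 - 5\right)^{2} - \left(7 - 5\right)} - 15336} = \frac{1}{\sqrt{-10 + 2^{2} - 2} - 15336} = \frac{1}{\sqrt{-10 + 4 - 2} - 15336} = \frac{1}{\sqrt{-8} - 15336} = \frac{1}{2 i \sqrt{2} - 15336} = \frac{1}{-15336 + 2 i \sqrt{2}}$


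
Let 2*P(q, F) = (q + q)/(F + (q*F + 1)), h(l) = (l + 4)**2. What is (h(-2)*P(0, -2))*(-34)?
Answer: 0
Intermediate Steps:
h(l) = (4 + l)**2
P(q, F) = q/(1 + F + F*q) (P(q, F) = ((q + q)/(F + (q*F + 1)))/2 = ((2*q)/(F + (F*q + 1)))/2 = ((2*q)/(F + (1 + F*q)))/2 = ((2*q)/(1 + F + F*q))/2 = (2*q/(1 + F + F*q))/2 = q/(1 + F + F*q))
(h(-2)*P(0, -2))*(-34) = ((4 - 2)**2*(0/(1 - 2 - 2*0)))*(-34) = (2**2*(0/(1 - 2 + 0)))*(-34) = (4*(0/(-1)))*(-34) = (4*(0*(-1)))*(-34) = (4*0)*(-34) = 0*(-34) = 0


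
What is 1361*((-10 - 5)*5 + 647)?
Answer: 778492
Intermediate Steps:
1361*((-10 - 5)*5 + 647) = 1361*(-15*5 + 647) = 1361*(-75 + 647) = 1361*572 = 778492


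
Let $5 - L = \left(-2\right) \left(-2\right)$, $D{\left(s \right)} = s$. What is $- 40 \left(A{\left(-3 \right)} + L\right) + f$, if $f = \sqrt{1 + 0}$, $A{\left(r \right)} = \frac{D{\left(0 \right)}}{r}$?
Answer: $-39$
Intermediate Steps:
$L = 1$ ($L = 5 - \left(-2\right) \left(-2\right) = 5 - 4 = 1$)
$A{\left(r \right)} = 0$ ($A{\left(r \right)} = \frac{0}{r} = 0$)
$f = 1$ ($f = \sqrt{1} = 1$)
$- 40 \left(A{\left(-3 \right)} + L\right) + f = - 40 \left(0 + 1\right) + 1 = \left(-40\right) 1 + 1 = -40 + 1 = -39$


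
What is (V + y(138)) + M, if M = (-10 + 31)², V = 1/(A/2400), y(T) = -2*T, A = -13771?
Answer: 2269815/13771 ≈ 164.83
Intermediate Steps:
V = -2400/13771 (V = 1/(-13771/2400) = -2400/13771 ≈ -0.17428)
M = 441 (M = 21² = 441)
(V + y(138)) + M = (-2400/13771 - 2*138) + 441 = (-2400/13771 - 276) + 441 = -3803196/13771 + 441 = 2269815/13771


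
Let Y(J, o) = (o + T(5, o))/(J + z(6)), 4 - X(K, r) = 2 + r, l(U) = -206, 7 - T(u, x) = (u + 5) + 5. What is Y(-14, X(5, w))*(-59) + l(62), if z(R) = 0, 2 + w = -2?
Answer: -1501/7 ≈ -214.43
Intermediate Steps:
w = -4 (w = -2 - 2 = -4)
T(u, x) = -3 - u (T(u, x) = 7 - ((u + 5) + 5) = 7 - ((5 + u) + 5) = 7 - (10 + u) = 7 + (-10 - u) = -3 - u)
X(K, r) = 2 - r (X(K, r) = 4 - (2 + r) = 4 + (-2 - r) = 2 - r)
Y(J, o) = (-8 + o)/J (Y(J, o) = (o + (-3 - 1*5))/(J + 0) = (o + (-3 - 5))/J = (o - 8)/J = (-8 + o)/J)
Y(-14, X(5, w))*(-59) + l(62) = ((-8 + (2 - 1*(-4)))/(-14))*(-59) - 206 = -(-8 + (2 + 4))/14*(-59) - 206 = -(-8 + 6)/14*(-59) - 206 = -1/14*(-2)*(-59) - 206 = (⅐)*(-59) - 206 = -59/7 - 206 = -1501/7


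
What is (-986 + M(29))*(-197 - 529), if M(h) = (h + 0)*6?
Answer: 589512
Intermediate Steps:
M(h) = 6*h (M(h) = h*6 = 6*h)
(-986 + M(29))*(-197 - 529) = (-986 + 6*29)*(-197 - 529) = (-986 + 174)*(-726) = -812*(-726) = 589512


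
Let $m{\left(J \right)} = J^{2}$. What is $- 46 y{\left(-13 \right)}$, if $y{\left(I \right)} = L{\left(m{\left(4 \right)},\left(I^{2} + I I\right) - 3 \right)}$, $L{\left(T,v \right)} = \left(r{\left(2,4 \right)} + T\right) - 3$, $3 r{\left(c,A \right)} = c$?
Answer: $- \frac{1886}{3} \approx -628.67$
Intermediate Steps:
$r{\left(c,A \right)} = \frac{c}{3}$
$L{\left(T,v \right)} = - \frac{7}{3} + T$ ($L{\left(T,v \right)} = \left(\frac{1}{3} \cdot 2 + T\right) - 3 = \left(\frac{2}{3} + T\right) - 3 = - \frac{7}{3} + T$)
$y{\left(I \right)} = \frac{41}{3}$ ($y{\left(I \right)} = - \frac{7}{3} + 4^{2} = - \frac{7}{3} + 16 = \frac{41}{3}$)
$- 46 y{\left(-13 \right)} = \left(-46\right) \frac{41}{3} = - \frac{1886}{3}$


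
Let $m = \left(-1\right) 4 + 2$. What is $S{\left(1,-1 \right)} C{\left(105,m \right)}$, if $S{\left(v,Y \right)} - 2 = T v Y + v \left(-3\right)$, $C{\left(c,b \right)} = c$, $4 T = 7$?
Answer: $- \frac{1155}{4} \approx -288.75$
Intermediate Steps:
$T = \frac{7}{4}$ ($T = \frac{1}{4} \cdot 7 = \frac{7}{4} \approx 1.75$)
$m = -2$ ($m = -4 + 2 = -2$)
$S{\left(v,Y \right)} = 2 - 3 v + \frac{7 Y v}{4}$ ($S{\left(v,Y \right)} = 2 + \left(\frac{7 v}{4} Y + v \left(-3\right)\right) = 2 + \left(\frac{7 Y v}{4} - 3 v\right) = 2 + \left(- 3 v + \frac{7 Y v}{4}\right) = 2 - 3 v + \frac{7 Y v}{4}$)
$S{\left(1,-1 \right)} C{\left(105,m \right)} = \left(2 - 3 + \frac{7}{4} \left(-1\right) 1\right) 105 = \left(2 - 3 - \frac{7}{4}\right) 105 = \left(- \frac{11}{4}\right) 105 = - \frac{1155}{4}$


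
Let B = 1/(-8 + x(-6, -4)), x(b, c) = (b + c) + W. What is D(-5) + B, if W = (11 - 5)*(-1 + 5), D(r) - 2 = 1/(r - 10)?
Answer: 21/10 ≈ 2.1000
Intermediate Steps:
D(r) = 2 + 1/(-10 + r) (D(r) = 2 + 1/(r - 10) = 2 + 1/(-10 + r))
W = 24 (W = 6*4 = 24)
x(b, c) = 24 + b + c (x(b, c) = (b + c) + 24 = 24 + b + c)
B = ⅙ (B = 1/(-8 + (24 - 6 - 4)) = 1/(-8 + 14) = 1/6 = ⅙ ≈ 0.16667)
D(-5) + B = (-19 + 2*(-5))/(-10 - 5) + ⅙ = (-19 - 10)/(-15) + ⅙ = -1/15*(-29) + ⅙ = 29/15 + ⅙ = 21/10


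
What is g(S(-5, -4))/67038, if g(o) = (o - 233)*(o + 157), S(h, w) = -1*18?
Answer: -34889/67038 ≈ -0.52044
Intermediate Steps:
S(h, w) = -18
g(o) = (-233 + o)*(157 + o)
g(S(-5, -4))/67038 = (-36581 + (-18)² - 76*(-18))/67038 = (-36581 + 324 + 1368)*(1/67038) = -34889*1/67038 = -34889/67038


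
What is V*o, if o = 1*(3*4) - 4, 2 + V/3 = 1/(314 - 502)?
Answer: -2262/47 ≈ -48.128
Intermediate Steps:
V = -1131/188 (V = -6 + 3/(314 - 502) = -6 + 3/(-188) = -6 + 3*(-1/188) = -6 - 3/188 = -1131/188 ≈ -6.0160)
o = 8 (o = 1*12 - 4 = 12 - 4 = 8)
V*o = -1131/188*8 = -2262/47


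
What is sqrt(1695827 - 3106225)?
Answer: I*sqrt(1410398) ≈ 1187.6*I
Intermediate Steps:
sqrt(1695827 - 3106225) = sqrt(-1410398) = I*sqrt(1410398)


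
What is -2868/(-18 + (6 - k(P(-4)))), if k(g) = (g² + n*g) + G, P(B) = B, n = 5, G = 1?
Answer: 956/3 ≈ 318.67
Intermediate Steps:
k(g) = 1 + g² + 5*g (k(g) = (g² + 5*g) + 1 = 1 + g² + 5*g)
-2868/(-18 + (6 - k(P(-4)))) = -2868/(-18 + (6 - (1 + (-4)² + 5*(-4)))) = -2868/(-18 + (6 - (1 + 16 - 20))) = -2868/(-18 + (6 - 1*(-3))) = -2868/(-18 + (6 + 3)) = -2868/(-18 + 9) = -2868/(-9) = -2868*(-⅑) = 956/3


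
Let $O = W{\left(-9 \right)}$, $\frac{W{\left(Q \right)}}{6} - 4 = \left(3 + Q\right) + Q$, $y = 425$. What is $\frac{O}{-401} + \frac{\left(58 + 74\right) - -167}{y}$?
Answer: $\frac{147949}{170425} \approx 0.86812$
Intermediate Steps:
$W{\left(Q \right)} = 42 + 12 Q$ ($W{\left(Q \right)} = 24 + 6 \left(\left(3 + Q\right) + Q\right) = 24 + 6 \left(3 + 2 Q\right) = 24 + \left(18 + 12 Q\right) = 42 + 12 Q$)
$O = -66$ ($O = 42 + 12 \left(-9\right) = 42 - 108 = -66$)
$\frac{O}{-401} + \frac{\left(58 + 74\right) - -167}{y} = - \frac{66}{-401} + \frac{\left(58 + 74\right) - -167}{425} = \left(-66\right) \left(- \frac{1}{401}\right) + \left(132 + 167\right) \frac{1}{425} = \frac{66}{401} + 299 \cdot \frac{1}{425} = \frac{66}{401} + \frac{299}{425} = \frac{147949}{170425}$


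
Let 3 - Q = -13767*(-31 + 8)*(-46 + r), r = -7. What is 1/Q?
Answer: 1/16781976 ≈ 5.9588e-8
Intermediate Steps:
Q = 16781976 (Q = 3 - (-13767)*(-31 + 8)*(-46 - 7) = 3 - (-13767)*(-23*(-53)) = 3 - (-13767)*1219 = 3 - 1*(-16781973) = 3 + 16781973 = 16781976)
1/Q = 1/16781976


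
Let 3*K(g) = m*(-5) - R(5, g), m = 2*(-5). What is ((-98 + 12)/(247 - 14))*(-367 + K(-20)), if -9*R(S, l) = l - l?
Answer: 90386/699 ≈ 129.31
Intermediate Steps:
R(S, l) = 0 (R(S, l) = -(l - l)/9 = -⅑*0 = 0)
m = -10
K(g) = 50/3 (K(g) = (-10*(-5) - 1*0)/3 = (50 + 0)/3 = (⅓)*50 = 50/3)
((-98 + 12)/(247 - 14))*(-367 + K(-20)) = ((-98 + 12)/(247 - 14))*(-367 + 50/3) = -86/233*(-1051/3) = 90386/699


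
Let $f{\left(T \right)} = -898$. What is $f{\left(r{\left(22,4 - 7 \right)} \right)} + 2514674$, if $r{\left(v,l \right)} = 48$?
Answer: $2513776$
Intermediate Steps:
$f{\left(r{\left(22,4 - 7 \right)} \right)} + 2514674 = -898 + 2514674 = 2513776$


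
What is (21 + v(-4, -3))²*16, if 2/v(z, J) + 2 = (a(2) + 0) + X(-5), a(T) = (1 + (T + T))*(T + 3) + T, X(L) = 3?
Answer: 348100/49 ≈ 7104.1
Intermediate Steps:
a(T) = T + (1 + 2*T)*(3 + T) (a(T) = (1 + 2*T)*(3 + T) + T = T + (1 + 2*T)*(3 + T))
v(z, J) = 1/14 (v(z, J) = 2/(-2 + (((3 + 2*2² + 8*2) + 0) + 3)) = 2/(-2 + (((3 + 2*4 + 16) + 0) + 3)) = 2/(-2 + (((3 + 8 + 16) + 0) + 3)) = 2/(-2 + ((27 + 0) + 3)) = 2/(-2 + (27 + 3)) = 2/(-2 + 30) = 2/28 = 2*(1/28) = 1/14)
(21 + v(-4, -3))²*16 = (21 + 1/14)²*16 = (295/14)²*16 = (87025/196)*16 = 348100/49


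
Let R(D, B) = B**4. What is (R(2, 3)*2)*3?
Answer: 486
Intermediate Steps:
(R(2, 3)*2)*3 = (3**4*2)*3 = (81*2)*3 = 162*3 = 486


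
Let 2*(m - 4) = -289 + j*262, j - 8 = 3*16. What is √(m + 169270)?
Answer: √705862/2 ≈ 420.08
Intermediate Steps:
j = 56 (j = 8 + 3*16 = 8 + 48 = 56)
m = 14391/2 (m = 4 + (-289 + 56*262)/2 = 4 + (-289 + 14672)/2 = 4 + (½)*14383 = 4 + 14383/2 = 14391/2 ≈ 7195.5)
√(m + 169270) = √(14391/2 + 169270) = √(352931/2) = √705862/2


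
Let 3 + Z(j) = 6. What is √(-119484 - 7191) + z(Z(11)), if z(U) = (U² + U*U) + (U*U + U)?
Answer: 30 + 15*I*√563 ≈ 30.0 + 355.91*I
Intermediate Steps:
Z(j) = 3 (Z(j) = -3 + 6 = 3)
z(U) = U + 3*U² (z(U) = (U² + U²) + (U² + U) = 2*U² + (U + U²) = U + 3*U²)
√(-119484 - 7191) + z(Z(11)) = √(-119484 - 7191) + 3*(1 + 3*3) = √(-126675) + 3*(1 + 9) = 15*I*√563 + 3*10 = 15*I*√563 + 30 = 30 + 15*I*√563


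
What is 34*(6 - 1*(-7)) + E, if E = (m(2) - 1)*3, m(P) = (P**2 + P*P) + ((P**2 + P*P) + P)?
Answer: 493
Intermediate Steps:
m(P) = P + 4*P**2 (m(P) = (P**2 + P**2) + ((P**2 + P**2) + P) = 2*P**2 + (2*P**2 + P) = 2*P**2 + (P + 2*P**2) = P + 4*P**2)
E = 51 (E = (2*(1 + 4*2) - 1)*3 = (2*(1 + 8) - 1)*3 = (2*9 - 1)*3 = (18 - 1)*3 = 17*3 = 51)
34*(6 - 1*(-7)) + E = 34*(6 - 1*(-7)) + 51 = 34*(6 + 7) + 51 = 34*13 + 51 = 442 + 51 = 493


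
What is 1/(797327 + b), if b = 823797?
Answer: 1/1621124 ≈ 6.1686e-7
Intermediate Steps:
1/(797327 + b) = 1/(797327 + 823797) = 1/1621124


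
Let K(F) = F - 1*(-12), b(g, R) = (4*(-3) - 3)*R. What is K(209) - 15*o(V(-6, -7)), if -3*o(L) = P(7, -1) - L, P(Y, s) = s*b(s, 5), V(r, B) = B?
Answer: 631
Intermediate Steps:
b(g, R) = -15*R (b(g, R) = (-12 - 3)*R = -15*R)
P(Y, s) = -75*s (P(Y, s) = s*(-15*5) = s*(-75) = -75*s)
K(F) = 12 + F (K(F) = F + 12 = 12 + F)
o(L) = -25 + L/3 (o(L) = -(-75*(-1) - L)/3 = -(75 - L)/3 = -25 + L/3)
K(209) - 15*o(V(-6, -7)) = (12 + 209) - 15*(-25 + (⅓)*(-7)) = 221 - 15*(-25 - 7/3) = 221 - 15*(-82)/3 = 221 - 1*(-410) = 221 + 410 = 631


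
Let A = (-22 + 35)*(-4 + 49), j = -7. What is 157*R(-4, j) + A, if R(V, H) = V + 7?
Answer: 1056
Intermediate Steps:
R(V, H) = 7 + V
A = 585 (A = 13*45 = 585)
157*R(-4, j) + A = 157*(7 - 4) + 585 = 157*3 + 585 = 471 + 585 = 1056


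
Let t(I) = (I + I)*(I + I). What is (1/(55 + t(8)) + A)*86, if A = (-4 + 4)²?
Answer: 86/311 ≈ 0.27653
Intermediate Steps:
t(I) = 4*I² (t(I) = (2*I)*(2*I) = 4*I²)
A = 0 (A = 0² = 0)
(1/(55 + t(8)) + A)*86 = (1/(55 + 4*8²) + 0)*86 = (1/(55 + 4*64) + 0)*86 = (1/(55 + 256) + 0)*86 = (1/311 + 0)*86 = (1/311)*86 = 86/311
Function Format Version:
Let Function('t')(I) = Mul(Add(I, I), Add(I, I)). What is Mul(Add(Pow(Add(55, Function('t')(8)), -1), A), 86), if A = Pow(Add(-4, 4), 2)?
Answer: Rational(86, 311) ≈ 0.27653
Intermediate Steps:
Function('t')(I) = Mul(4, Pow(I, 2)) (Function('t')(I) = Mul(Mul(2, I), Mul(2, I)) = Mul(4, Pow(I, 2)))
A = 0 (A = Pow(0, 2) = 0)
Mul(Add(Pow(Add(55, Function('t')(8)), -1), A), 86) = Mul(Add(Pow(Add(55, Mul(4, Pow(8, 2))), -1), 0), 86) = Mul(Add(Pow(Add(55, Mul(4, 64)), -1), 0), 86) = Mul(Add(Pow(Add(55, 256), -1), 0), 86) = Mul(Add(Pow(311, -1), 0), 86) = Mul(Add(Rational(1, 311), 0), 86) = Mul(Rational(1, 311), 86) = Rational(86, 311)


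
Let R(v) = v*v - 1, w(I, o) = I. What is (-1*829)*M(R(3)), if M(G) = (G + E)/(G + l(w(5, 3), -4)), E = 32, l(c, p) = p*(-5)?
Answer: -8290/7 ≈ -1184.3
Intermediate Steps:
l(c, p) = -5*p
R(v) = -1 + v**2 (R(v) = v**2 - 1 = -1 + v**2)
M(G) = (32 + G)/(20 + G) (M(G) = (G + 32)/(G - 5*(-4)) = (32 + G)/(G + 20) = (32 + G)/(20 + G))
(-1*829)*M(R(3)) = (-1*829)*((32 + (-1 + 3**2))/(20 + (-1 + 3**2))) = -829*(32 + (-1 + 9))/(20 + (-1 + 9)) = -829*(32 + 8)/(20 + 8) = -829*40/28 = -829*10/7 = -8290/7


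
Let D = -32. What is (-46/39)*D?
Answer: 1472/39 ≈ 37.744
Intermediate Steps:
(-46/39)*D = (-46/39)*(-32) = ((1/39)*(-46))*(-32) = -46/39*(-32) = 1472/39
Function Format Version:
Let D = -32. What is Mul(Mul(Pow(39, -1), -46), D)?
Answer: Rational(1472, 39) ≈ 37.744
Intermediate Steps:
Mul(Mul(Pow(39, -1), -46), D) = Mul(Mul(Pow(39, -1), -46), -32) = Mul(Mul(Rational(1, 39), -46), -32) = Mul(Rational(-46, 39), -32) = Rational(1472, 39)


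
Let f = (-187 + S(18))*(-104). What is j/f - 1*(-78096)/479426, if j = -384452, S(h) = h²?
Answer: 23178624545/853857706 ≈ 27.146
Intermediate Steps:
f = -14248 (f = (-187 + 18²)*(-104) = (-187 + 324)*(-104) = 137*(-104) = -14248)
j/f - 1*(-78096)/479426 = -384452/(-14248) - 1*(-78096)/479426 = -384452*(-1/14248) + 78096*(1/479426) = 96113/3562 + 39048/239713 = 23178624545/853857706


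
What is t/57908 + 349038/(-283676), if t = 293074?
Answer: 126866870/33119173 ≈ 3.8306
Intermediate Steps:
t/57908 + 349038/(-283676) = 293074/57908 + 349038/(-283676) = 293074*(1/57908) + 349038*(-1/283676) = 4727/934 - 174519/141838 = 126866870/33119173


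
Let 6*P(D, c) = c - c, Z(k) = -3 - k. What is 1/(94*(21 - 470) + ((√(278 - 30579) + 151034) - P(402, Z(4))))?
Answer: 108828/11843563885 - I*√30301/11843563885 ≈ 9.1888e-6 - 1.4698e-8*I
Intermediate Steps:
P(D, c) = 0 (P(D, c) = (c - c)/6 = (⅙)*0 = 0)
1/(94*(21 - 470) + ((√(278 - 30579) + 151034) - P(402, Z(4)))) = 1/(94*(21 - 470) + ((√(278 - 30579) + 151034) - 1*0)) = 1/(94*(-449) + ((√(-30301) + 151034) + 0)) = 1/(-42206 + ((I*√30301 + 151034) + 0)) = 1/(-42206 + ((151034 + I*√30301) + 0)) = 1/(-42206 + (151034 + I*√30301)) = 1/(108828 + I*√30301)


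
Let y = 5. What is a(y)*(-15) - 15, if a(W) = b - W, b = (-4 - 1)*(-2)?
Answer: -90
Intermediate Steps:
b = 10 (b = -5*(-2) = 10)
a(W) = 10 - W
a(y)*(-15) - 15 = (10 - 1*5)*(-15) - 15 = (10 - 5)*(-15) - 15 = 5*(-15) - 15 = -75 - 15 = -90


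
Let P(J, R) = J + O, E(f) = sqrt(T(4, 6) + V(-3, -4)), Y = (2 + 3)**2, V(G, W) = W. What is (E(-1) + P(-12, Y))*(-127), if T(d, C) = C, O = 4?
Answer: 1016 - 127*sqrt(2) ≈ 836.39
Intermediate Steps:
Y = 25 (Y = 5**2 = 25)
E(f) = sqrt(2) (E(f) = sqrt(6 - 4) = sqrt(2))
P(J, R) = 4 + J (P(J, R) = J + 4 = 4 + J)
(E(-1) + P(-12, Y))*(-127) = (sqrt(2) + (4 - 12))*(-127) = (sqrt(2) - 8)*(-127) = (-8 + sqrt(2))*(-127) = 1016 - 127*sqrt(2)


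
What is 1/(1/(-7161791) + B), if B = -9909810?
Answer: -7161791/70971988069711 ≈ -1.0091e-7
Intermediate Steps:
1/(1/(-7161791) + B) = 1/(1/(-7161791) - 9909810) = 1/(-1/7161791 - 9909810) = 1/(-70971988069711/7161791) = -7161791/70971988069711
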